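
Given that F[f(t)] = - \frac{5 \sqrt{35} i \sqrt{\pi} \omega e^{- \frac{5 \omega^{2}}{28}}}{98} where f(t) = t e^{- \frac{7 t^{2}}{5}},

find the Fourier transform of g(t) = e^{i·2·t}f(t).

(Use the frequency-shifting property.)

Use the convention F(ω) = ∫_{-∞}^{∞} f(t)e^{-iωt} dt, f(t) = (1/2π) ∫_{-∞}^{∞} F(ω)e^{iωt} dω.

F[g](ω) = \frac{5 \sqrt{35} i \sqrt{\pi} \left(2 - \omega\right) e^{- \frac{5 \left(\omega - 2\right)^{2}}{28}}}{98}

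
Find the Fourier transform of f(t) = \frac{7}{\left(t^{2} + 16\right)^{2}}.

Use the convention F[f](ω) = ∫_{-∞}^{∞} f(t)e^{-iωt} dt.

F(ω) = \frac{7 \pi \left(4 \left|{\omega}\right| + 1\right) e^{- 4 \left|{\omega}\right|}}{128}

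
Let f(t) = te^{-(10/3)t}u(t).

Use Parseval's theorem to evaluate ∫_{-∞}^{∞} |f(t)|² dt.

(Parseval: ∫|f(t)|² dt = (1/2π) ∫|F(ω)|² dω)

∫|f(t)|² dt = \frac{27}{4000}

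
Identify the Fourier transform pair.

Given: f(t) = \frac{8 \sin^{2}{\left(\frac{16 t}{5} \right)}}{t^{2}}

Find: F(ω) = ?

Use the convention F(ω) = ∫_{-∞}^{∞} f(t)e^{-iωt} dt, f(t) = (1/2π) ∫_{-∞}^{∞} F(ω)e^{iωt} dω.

F(ω) = \begin{cases} \frac{4 \pi \left(32 - 5 \left|{\omega}\right|\right)}{5} & \text{for}\: \omega > - \frac{32}{5} \wedge \omega < \frac{32}{5} \\0 & \text{otherwise} \end{cases}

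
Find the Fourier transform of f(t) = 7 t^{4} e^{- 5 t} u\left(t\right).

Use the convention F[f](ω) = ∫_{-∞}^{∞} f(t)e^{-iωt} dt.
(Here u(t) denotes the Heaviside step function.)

F(ω) = \frac{168}{\left(i \omega + 5\right)^{5}}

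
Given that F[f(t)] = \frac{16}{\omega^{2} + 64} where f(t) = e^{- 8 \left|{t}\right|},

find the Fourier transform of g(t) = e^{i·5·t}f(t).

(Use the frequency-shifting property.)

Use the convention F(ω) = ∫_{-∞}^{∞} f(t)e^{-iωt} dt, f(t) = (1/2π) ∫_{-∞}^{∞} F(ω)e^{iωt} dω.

F[g](ω) = \frac{16}{\left(\omega - 5\right)^{2} + 64}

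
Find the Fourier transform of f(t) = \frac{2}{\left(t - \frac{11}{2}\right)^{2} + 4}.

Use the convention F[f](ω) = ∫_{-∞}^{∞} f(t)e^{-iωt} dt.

F(ω) = \pi e^{- \frac{11 i \omega}{2} - 2 \left|{\omega}\right|}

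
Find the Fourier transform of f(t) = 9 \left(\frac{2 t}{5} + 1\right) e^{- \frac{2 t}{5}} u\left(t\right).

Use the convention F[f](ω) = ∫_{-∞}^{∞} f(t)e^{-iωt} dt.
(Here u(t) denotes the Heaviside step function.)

F(ω) = \frac{45 \left(- 5 i \omega - 4\right)}{25 \omega^{2} - 20 i \omega - 4}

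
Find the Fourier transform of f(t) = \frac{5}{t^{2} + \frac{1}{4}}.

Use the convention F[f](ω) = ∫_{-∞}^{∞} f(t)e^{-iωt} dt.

F(ω) = 10 \pi e^{- \frac{\left|{\omega}\right|}{2}}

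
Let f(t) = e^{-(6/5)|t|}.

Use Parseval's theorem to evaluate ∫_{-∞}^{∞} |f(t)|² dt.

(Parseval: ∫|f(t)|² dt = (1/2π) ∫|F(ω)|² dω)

∫|f(t)|² dt = \frac{5}{6}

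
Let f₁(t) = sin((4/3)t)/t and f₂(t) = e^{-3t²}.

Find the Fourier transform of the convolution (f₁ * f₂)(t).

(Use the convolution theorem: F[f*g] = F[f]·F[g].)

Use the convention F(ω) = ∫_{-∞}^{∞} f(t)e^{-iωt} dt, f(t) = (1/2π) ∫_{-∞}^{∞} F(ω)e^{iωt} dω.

F[f₁*f₂](ω) = \begin{cases} \frac{\sqrt{3} \pi^{\frac{3}{2}} e^{- \frac{\omega^{2}}{12}}}{3} & \text{for}\: \omega > - \frac{4}{3} \wedge \omega < \frac{4}{3} \\0 & \text{otherwise} \end{cases}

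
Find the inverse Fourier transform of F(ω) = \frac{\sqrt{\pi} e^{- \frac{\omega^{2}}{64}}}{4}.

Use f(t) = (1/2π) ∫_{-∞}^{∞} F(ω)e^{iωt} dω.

f(t) = e^{- 16 t^{2}}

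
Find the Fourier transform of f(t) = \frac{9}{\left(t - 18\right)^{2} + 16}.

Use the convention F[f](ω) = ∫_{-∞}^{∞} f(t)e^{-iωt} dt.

F(ω) = \frac{9 \pi e^{- 18 i \omega - 4 \left|{\omega}\right|}}{4}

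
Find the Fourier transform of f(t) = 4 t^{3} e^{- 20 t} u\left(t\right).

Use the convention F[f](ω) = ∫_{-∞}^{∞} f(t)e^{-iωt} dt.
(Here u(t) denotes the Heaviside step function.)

F(ω) = \frac{24}{\left(i \omega + 20\right)^{4}}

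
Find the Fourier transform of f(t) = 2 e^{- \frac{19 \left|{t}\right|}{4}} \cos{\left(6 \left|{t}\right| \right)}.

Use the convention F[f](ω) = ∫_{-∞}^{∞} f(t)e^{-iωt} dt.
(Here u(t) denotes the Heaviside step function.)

F(ω) = \frac{304 \left(16 \omega^{2} + 937\right)}{256 \omega^{4} - 6880 \omega^{2} + 877969}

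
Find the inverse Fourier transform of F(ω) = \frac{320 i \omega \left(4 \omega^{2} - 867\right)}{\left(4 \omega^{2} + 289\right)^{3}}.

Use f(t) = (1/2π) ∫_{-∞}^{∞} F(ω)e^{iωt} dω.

f(t) = 5 t e^{- \frac{17 \left|{t}\right|}{2}} \left|{t}\right|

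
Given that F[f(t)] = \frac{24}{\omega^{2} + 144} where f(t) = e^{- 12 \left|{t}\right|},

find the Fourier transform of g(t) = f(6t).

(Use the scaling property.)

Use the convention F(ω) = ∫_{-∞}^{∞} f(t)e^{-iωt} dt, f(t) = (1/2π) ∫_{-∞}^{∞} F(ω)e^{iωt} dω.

F[g](ω) = \frac{144}{\omega^{2} + 5184}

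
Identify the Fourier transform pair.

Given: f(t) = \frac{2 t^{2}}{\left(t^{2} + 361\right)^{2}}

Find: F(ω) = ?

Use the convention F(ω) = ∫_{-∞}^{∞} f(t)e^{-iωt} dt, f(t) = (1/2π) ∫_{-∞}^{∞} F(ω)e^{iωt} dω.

F(ω) = \frac{\pi \left(1 - 19 \left|{\omega}\right|\right) e^{- 19 \left|{\omega}\right|}}{19}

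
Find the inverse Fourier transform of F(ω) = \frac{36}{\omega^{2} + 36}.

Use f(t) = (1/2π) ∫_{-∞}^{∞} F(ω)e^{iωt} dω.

f(t) = 3 e^{- 6 \left|{t}\right|}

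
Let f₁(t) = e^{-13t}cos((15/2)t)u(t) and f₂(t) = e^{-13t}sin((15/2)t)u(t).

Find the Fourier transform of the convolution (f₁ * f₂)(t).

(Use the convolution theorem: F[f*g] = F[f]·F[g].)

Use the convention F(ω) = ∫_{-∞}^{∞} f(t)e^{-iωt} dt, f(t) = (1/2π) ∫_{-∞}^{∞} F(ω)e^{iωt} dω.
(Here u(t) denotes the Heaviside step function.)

F[f₁*f₂](ω) = \frac{120 \left(i \omega + 13\right)}{\left(4 \left(i \omega + 13\right)^{2} + 225\right)^{2}}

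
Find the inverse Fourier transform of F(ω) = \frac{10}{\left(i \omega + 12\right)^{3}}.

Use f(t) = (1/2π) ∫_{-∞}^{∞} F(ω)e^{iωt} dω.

f(t) = 5 t^{2} e^{- 12 t} u\left(t\right)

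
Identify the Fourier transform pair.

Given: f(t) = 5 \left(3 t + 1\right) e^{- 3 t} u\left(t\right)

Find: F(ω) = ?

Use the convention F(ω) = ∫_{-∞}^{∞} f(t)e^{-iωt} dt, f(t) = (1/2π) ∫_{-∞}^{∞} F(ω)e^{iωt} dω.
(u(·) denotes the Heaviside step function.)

F(ω) = \frac{5 \left(- i \omega - 6\right)}{\omega^{2} - 6 i \omega - 9}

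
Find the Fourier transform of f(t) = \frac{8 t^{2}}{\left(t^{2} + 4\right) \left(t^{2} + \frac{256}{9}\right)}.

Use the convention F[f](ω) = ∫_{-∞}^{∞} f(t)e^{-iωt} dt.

F(ω) = - \frac{36 \pi e^{- 2 \left|{\omega}\right|}}{55} + \frac{96 \pi e^{- \frac{16 \left|{\omega}\right|}{3}}}{55}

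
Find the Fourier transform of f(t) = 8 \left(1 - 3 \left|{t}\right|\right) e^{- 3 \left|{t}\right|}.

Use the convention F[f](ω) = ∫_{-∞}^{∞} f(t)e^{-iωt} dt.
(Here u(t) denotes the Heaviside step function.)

F(ω) = \frac{96 \omega^{2}}{\left(\omega^{2} + 9\right)^{2}}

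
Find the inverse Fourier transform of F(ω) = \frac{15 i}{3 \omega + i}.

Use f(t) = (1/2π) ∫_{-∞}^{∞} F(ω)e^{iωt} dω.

f(t) = 5 e^{\frac{t}{3}} u\left(- t\right)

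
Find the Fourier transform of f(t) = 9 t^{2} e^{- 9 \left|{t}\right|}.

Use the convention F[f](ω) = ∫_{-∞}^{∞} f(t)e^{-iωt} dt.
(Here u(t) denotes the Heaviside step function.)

F(ω) = \frac{972 \left(27 - \omega^{2}\right)}{\left(\omega^{2} + 81\right)^{3}}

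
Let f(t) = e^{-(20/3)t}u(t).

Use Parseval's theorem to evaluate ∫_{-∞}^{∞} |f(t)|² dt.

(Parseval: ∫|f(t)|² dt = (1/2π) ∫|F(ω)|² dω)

∫|f(t)|² dt = \frac{3}{40}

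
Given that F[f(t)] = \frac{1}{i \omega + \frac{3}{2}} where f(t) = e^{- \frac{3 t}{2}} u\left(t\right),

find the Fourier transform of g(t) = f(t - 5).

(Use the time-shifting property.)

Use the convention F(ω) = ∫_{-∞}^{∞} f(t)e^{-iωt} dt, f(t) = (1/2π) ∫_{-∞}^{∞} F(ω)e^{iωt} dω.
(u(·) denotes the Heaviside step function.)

F[g](ω) = \frac{2 e^{- 5 i \omega}}{2 i \omega + 3}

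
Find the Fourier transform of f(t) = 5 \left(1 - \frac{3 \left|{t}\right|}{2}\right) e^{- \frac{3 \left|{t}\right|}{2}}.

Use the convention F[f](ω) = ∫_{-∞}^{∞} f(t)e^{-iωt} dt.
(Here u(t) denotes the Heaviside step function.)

F(ω) = \frac{480 \omega^{2}}{\left(4 \omega^{2} + 9\right)^{2}}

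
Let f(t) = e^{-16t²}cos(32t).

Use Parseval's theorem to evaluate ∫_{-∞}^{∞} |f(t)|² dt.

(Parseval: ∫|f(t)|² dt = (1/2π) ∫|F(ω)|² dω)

∫|f(t)|² dt = \frac{\sqrt{2} \sqrt{\pi} \left(1 + e^{32}\right)}{16 e^{32}}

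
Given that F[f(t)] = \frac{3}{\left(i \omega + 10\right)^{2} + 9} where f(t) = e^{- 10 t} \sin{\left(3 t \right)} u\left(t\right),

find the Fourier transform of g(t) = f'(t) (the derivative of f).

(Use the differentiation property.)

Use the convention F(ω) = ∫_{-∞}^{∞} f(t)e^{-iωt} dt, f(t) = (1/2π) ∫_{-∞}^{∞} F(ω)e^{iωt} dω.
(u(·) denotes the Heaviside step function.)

F[g](ω) = \frac{3 i \omega}{\left(i \omega + 10\right)^{2} + 9}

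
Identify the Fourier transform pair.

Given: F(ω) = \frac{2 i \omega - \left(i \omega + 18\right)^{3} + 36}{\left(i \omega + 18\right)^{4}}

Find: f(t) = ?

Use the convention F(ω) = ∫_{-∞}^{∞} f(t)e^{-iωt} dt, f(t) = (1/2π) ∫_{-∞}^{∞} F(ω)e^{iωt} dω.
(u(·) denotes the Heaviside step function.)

f(t) = \left(t^{2} - 1\right) e^{- 18 t} u\left(t\right)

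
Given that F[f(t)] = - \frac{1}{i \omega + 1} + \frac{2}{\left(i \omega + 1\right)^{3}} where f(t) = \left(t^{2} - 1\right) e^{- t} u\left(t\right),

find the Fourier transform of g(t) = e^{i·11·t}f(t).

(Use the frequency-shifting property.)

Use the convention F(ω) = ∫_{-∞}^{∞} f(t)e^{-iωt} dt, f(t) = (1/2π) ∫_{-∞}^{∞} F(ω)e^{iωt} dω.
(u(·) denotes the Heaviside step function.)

F[g](ω) = \frac{2 i \left(\omega - 11\right) - \left(i \left(\omega - 11\right) + 1\right)^{3} + 2}{\left(i \left(\omega - 11\right) + 1\right)^{4}}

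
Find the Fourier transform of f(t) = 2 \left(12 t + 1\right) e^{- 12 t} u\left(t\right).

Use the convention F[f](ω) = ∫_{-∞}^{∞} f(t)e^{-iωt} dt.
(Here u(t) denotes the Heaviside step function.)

F(ω) = \frac{2 \left(- i \omega - 24\right)}{\omega^{2} - 24 i \omega - 144}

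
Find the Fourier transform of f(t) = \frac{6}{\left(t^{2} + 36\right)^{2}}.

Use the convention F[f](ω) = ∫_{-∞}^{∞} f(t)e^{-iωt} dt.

F(ω) = \frac{\pi \left(6 \left|{\omega}\right| + 1\right) e^{- 6 \left|{\omega}\right|}}{72}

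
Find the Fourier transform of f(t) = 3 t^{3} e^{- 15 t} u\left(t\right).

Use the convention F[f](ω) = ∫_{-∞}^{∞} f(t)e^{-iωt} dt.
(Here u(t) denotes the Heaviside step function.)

F(ω) = \frac{18}{\left(i \omega + 15\right)^{4}}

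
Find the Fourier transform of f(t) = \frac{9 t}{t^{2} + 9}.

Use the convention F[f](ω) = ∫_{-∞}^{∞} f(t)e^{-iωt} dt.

F(ω) = - 9 i \pi e^{- 3 \left|{\omega}\right|} \operatorname{sign}{\left(\omega \right)}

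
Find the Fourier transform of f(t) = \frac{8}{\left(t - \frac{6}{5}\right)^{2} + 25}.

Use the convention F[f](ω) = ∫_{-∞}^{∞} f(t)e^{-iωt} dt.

F(ω) = \frac{8 \pi e^{- \frac{6 i \omega}{5} - 5 \left|{\omega}\right|}}{5}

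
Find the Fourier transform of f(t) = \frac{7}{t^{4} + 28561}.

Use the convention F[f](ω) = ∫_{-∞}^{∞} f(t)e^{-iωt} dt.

F(ω) = \frac{7 \pi e^{- \frac{13 \sqrt{2} \left|{\omega}\right|}{2}} \sin{\left(\frac{13 \sqrt{2} \left|{\omega}\right|}{2} + \frac{\pi}{4} \right)}}{2197}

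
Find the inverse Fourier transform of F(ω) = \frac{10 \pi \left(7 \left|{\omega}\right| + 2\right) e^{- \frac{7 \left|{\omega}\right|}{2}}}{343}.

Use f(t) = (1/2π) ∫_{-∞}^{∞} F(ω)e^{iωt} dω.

f(t) = \frac{5}{\left(t^{2} + \frac{49}{4}\right)^{2}}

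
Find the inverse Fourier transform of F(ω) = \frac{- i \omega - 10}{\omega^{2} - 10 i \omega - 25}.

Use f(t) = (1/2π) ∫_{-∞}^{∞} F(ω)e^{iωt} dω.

f(t) = \left(5 t + 1\right) e^{- 5 t} u\left(t\right)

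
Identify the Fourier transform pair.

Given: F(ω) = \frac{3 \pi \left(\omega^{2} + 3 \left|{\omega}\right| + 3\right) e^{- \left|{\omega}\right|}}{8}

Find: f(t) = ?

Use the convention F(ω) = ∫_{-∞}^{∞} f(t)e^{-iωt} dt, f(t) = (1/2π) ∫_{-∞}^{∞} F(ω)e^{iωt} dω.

f(t) = \frac{3}{\left(t^{2} + 1\right)^{3}}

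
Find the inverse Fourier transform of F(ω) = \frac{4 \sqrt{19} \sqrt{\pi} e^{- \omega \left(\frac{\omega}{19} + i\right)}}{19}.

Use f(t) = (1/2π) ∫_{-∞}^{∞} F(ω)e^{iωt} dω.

f(t) = 2 e^{- \frac{19 \left(t - 1\right)^{2}}{4}}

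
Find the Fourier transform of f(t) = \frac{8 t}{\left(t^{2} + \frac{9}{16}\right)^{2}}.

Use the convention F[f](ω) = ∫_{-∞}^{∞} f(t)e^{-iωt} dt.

F(ω) = - \frac{16 i \pi \omega e^{- \frac{3 \left|{\omega}\right|}{4}}}{3}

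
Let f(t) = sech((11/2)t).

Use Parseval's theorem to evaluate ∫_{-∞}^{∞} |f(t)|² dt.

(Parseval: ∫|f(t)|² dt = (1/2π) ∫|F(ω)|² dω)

∫|f(t)|² dt = \frac{4}{11}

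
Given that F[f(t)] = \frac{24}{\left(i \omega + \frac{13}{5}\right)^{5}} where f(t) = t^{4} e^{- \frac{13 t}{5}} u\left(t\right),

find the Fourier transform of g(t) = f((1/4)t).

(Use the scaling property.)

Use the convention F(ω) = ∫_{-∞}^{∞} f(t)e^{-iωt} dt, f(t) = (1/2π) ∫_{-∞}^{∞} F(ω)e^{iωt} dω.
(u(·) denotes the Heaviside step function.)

F[g](ω) = \frac{300000}{\left(20 i \omega + 13\right)^{5}}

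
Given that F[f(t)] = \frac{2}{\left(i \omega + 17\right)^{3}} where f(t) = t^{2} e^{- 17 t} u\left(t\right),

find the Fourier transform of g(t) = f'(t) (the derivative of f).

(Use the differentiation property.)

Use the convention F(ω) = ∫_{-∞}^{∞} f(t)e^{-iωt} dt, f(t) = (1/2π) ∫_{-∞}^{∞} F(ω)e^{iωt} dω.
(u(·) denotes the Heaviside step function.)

F[g](ω) = \frac{2 i \omega}{\left(i \omega + 17\right)^{3}}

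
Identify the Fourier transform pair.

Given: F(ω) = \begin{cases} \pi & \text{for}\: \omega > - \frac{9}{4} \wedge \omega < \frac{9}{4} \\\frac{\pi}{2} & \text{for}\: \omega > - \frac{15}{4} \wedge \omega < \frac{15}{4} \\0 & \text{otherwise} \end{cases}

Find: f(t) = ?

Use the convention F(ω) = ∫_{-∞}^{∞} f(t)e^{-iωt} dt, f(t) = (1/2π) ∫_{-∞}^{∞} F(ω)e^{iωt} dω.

f(t) = \frac{\sin{\left(3 t \right)} \cos{\left(\frac{3 t}{4} \right)}}{t}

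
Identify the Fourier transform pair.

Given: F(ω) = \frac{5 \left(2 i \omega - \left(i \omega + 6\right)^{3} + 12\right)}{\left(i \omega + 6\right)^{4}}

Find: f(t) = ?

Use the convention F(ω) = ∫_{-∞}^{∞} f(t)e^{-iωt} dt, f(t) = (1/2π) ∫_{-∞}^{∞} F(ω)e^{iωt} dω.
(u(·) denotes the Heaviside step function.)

f(t) = 5 \left(t^{2} - 1\right) e^{- 6 t} u\left(t\right)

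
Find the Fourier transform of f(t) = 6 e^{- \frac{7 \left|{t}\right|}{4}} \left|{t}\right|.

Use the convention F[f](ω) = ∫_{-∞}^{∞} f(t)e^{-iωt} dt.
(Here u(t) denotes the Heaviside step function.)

F(ω) = \frac{192 \left(49 - 16 \omega^{2}\right)}{\left(16 \omega^{2} + 49\right)^{2}}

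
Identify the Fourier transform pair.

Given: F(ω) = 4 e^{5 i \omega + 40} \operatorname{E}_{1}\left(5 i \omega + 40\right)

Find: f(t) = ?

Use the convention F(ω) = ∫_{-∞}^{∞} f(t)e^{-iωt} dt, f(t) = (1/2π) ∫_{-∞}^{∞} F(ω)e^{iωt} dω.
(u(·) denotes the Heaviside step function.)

f(t) = \frac{4 e^{- 8 t} u\left(t\right)}{t + 5}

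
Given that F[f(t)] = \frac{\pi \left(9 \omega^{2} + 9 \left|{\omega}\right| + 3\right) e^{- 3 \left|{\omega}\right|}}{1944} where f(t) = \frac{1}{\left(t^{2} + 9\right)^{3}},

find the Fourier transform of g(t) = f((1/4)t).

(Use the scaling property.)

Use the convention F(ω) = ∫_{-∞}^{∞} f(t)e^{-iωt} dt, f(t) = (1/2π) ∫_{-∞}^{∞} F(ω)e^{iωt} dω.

F[g](ω) = \frac{\pi \left(48 \omega^{2} + 12 \left|{\omega}\right| + 1\right) e^{- 12 \left|{\omega}\right|}}{162}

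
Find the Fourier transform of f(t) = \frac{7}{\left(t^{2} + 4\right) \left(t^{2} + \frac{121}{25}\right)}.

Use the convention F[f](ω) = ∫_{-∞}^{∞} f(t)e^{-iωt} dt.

F(ω) = \frac{25 \pi e^{- 2 \left|{\omega}\right|}}{6} - \frac{125 \pi e^{- \frac{11 \left|{\omega}\right|}{5}}}{33}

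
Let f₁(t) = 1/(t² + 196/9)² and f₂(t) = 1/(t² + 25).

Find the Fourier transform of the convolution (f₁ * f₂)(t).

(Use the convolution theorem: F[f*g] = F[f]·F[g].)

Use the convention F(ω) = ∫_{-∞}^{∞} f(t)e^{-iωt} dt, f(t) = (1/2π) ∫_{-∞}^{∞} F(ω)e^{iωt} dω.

F[f₁*f₂](ω) = \frac{9 \pi^{2} \left(14 \left|{\omega}\right| + 3\right) e^{- \frac{29 \left|{\omega}\right|}{3}}}{27440}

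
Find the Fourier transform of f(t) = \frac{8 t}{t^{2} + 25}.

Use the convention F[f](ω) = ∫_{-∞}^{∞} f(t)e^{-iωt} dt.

F(ω) = - 8 i \pi e^{- 5 \left|{\omega}\right|} \operatorname{sign}{\left(\omega \right)}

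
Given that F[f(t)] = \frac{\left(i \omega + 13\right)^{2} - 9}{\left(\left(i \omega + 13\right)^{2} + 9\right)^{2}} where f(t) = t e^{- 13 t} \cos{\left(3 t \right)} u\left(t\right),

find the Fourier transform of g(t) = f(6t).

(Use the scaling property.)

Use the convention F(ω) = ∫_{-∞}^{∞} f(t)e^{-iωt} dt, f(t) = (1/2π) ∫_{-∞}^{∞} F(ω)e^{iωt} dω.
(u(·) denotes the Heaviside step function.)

F[g](ω) = \frac{6 \left(\left(i \omega + 78\right)^{2} - 324\right)}{\left(\left(i \omega + 78\right)^{2} + 324\right)^{2}}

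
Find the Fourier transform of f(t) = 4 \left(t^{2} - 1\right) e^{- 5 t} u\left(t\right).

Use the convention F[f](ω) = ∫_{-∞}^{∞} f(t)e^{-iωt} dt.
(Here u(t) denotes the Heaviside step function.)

F(ω) = \frac{4 \left(2 i \omega - \left(i \omega + 5\right)^{3} + 10\right)}{\left(i \omega + 5\right)^{4}}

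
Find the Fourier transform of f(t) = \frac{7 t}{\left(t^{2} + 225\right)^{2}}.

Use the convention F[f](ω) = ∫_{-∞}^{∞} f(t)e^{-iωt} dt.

F(ω) = - \frac{7 i \pi \omega e^{- 15 \left|{\omega}\right|}}{30}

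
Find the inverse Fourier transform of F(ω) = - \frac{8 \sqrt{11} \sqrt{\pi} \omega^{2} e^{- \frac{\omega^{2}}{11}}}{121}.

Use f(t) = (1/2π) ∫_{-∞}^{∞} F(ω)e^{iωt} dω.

f(t) = \left(11 t^{2} - 2\right) e^{- \frac{11 t^{2}}{4}}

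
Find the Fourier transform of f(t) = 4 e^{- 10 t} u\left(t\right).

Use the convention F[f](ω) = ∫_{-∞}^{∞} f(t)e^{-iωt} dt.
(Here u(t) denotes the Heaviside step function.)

F(ω) = \frac{4}{i \omega + 10}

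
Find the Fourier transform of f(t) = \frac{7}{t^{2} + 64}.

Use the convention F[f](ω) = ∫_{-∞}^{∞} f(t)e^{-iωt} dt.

F(ω) = \frac{7 \pi e^{- 8 \left|{\omega}\right|}}{8}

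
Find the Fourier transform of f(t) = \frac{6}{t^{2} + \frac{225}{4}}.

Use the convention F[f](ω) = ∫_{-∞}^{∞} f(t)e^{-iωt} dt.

F(ω) = \frac{4 \pi e^{- \frac{15 \left|{\omega}\right|}{2}}}{5}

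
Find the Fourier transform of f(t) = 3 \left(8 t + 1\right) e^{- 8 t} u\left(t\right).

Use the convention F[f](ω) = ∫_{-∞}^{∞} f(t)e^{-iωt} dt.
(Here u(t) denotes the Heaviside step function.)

F(ω) = \frac{3 \left(- i \omega - 16\right)}{\omega^{2} - 16 i \omega - 64}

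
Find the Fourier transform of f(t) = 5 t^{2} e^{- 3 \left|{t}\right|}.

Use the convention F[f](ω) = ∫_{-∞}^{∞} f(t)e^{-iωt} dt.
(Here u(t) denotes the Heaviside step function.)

F(ω) = \frac{180 \left(3 - \omega^{2}\right)}{\left(\omega^{2} + 9\right)^{3}}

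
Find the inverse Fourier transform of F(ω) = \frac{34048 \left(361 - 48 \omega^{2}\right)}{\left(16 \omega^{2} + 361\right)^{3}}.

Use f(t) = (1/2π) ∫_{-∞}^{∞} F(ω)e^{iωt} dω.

f(t) = 7 t^{2} e^{- \frac{19 \left|{t}\right|}{4}}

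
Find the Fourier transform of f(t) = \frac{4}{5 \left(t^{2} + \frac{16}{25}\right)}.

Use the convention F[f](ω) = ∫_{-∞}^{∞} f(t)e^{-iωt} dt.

F(ω) = \pi e^{- \frac{4 \left|{\omega}\right|}{5}}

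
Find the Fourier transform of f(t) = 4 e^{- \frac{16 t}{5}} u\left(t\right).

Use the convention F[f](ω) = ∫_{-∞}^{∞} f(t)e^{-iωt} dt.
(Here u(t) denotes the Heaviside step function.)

F(ω) = \frac{20}{5 i \omega + 16}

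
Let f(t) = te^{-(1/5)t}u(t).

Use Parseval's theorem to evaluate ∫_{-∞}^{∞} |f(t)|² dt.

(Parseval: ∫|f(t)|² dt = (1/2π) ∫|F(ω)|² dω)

∫|f(t)|² dt = \frac{125}{4}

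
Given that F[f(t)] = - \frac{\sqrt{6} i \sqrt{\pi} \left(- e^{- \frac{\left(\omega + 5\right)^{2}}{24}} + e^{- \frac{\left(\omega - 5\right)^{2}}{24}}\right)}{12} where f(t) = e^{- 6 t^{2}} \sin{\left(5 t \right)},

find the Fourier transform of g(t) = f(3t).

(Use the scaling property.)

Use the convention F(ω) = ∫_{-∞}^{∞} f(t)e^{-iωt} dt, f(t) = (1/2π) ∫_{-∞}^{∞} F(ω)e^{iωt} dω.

F[g](ω) = \frac{\sqrt{6} i \sqrt{\pi} \left(1 - e^{\frac{5 \omega}{18}}\right) e^{- \frac{\omega^{2}}{216} - \frac{5 \omega}{36} - \frac{25}{24}}}{36}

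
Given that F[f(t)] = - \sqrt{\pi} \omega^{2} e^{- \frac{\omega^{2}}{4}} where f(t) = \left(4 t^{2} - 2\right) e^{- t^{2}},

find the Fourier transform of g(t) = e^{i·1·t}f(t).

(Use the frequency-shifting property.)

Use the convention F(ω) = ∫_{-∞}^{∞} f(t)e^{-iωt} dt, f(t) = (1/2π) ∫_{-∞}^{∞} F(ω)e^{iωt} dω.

F[g](ω) = - \sqrt{\pi} \left(\omega - 1\right)^{2} e^{- \frac{\left(\omega - 1\right)^{2}}{4}}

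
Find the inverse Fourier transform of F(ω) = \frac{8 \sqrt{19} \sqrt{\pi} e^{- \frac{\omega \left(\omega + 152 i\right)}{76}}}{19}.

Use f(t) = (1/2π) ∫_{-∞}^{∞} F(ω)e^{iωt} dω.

f(t) = 8 e^{- 19 \left(t - 2\right)^{2}}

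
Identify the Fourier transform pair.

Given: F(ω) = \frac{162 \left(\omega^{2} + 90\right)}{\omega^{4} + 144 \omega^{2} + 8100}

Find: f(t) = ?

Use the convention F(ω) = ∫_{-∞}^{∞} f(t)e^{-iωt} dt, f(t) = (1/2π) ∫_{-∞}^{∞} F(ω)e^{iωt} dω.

f(t) = 9 e^{- 9 \left|{t}\right|} \cos{\left(3 \left|{t}\right| \right)}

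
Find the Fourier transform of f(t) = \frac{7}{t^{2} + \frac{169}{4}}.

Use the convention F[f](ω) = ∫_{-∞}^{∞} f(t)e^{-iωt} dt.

F(ω) = \frac{14 \pi e^{- \frac{13 \left|{\omega}\right|}{2}}}{13}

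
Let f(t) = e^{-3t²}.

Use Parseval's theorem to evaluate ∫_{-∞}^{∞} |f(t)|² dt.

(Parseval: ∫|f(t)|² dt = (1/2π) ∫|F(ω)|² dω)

∫|f(t)|² dt = \frac{\sqrt{6} \sqrt{\pi}}{6}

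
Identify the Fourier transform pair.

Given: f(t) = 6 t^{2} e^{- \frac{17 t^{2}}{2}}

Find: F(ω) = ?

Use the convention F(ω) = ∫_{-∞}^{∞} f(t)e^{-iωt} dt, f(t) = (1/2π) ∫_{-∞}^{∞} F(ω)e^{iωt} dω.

F(ω) = \frac{6 \sqrt{34} \sqrt{\pi} \left(17 - \omega^{2}\right) e^{- \frac{\omega^{2}}{34}}}{4913}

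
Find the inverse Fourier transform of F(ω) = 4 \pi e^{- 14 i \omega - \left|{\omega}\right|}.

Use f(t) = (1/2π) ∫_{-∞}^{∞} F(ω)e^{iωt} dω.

f(t) = \frac{4}{\left(t - 14\right)^{2} + 1}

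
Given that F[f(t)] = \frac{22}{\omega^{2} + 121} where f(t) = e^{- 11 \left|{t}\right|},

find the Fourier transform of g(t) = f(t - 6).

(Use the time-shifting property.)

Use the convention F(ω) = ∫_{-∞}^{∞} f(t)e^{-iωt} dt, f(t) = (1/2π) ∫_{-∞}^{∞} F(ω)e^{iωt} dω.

F[g](ω) = \frac{22 e^{- 6 i \omega}}{\omega^{2} + 121}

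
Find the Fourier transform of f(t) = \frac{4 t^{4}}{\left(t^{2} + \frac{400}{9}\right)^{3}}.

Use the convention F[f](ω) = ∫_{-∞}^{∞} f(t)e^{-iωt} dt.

F(ω) = \frac{\pi \left(400 \omega^{2} - 300 \left|{\omega}\right| + 27\right) e^{- \frac{20 \left|{\omega}\right|}{3}}}{120}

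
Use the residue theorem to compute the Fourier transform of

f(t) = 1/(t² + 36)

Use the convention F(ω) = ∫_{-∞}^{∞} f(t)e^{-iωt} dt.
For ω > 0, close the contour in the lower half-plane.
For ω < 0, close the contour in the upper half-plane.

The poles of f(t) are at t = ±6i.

Let g(z) = f(z)e^{-iωz}; for large |z| the factor e^{-iωz} decays in the lower half-plane when ω > 0 and in the upper half-plane when ω < 0.

Case ω > 0 (lower half-plane, clockwise contour ⇒ F(ω) = -2πi·ΣRes):
  Res_{z = - 6 i} g(z) = \frac{i e^{- 6 \omega}}{12}
  F(ω) = -2πi·ΣRes = \frac{\pi e^{- 6 \omega}}{6}

Case ω < 0 (upper half-plane, counterclockwise contour ⇒ F(ω) = +2πi·ΣRes):
  Res_{z = 6 i} g(z) = - \frac{i e^{6 \omega}}{12}
  F(ω) = 2πi·ΣRes = \frac{\pi e^{6 \omega}}{6}

Both cases combine into a single formula in |ω|:

F(ω) = \frac{\pi e^{- 6 \left|{\omega}\right|}}{6}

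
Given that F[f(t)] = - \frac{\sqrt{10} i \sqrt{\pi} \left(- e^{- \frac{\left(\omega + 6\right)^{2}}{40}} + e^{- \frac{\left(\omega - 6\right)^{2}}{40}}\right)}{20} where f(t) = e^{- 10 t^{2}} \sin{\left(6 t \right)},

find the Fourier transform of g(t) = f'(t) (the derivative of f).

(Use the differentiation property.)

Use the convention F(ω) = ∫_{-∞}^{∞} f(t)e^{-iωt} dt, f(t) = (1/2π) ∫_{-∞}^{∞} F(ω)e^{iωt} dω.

F[g](ω) = \frac{\sqrt{10} \sqrt{\pi} \omega \left(e^{\frac{3 \omega}{5}} - 1\right) e^{- \frac{\omega^{2}}{40} - \frac{3 \omega}{10} - \frac{9}{10}}}{20}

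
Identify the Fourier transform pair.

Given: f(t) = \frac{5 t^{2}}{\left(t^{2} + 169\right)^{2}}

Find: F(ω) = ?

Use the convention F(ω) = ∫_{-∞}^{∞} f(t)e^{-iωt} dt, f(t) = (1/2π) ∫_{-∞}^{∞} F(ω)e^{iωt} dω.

F(ω) = \frac{5 \pi \left(1 - 13 \left|{\omega}\right|\right) e^{- 13 \left|{\omega}\right|}}{26}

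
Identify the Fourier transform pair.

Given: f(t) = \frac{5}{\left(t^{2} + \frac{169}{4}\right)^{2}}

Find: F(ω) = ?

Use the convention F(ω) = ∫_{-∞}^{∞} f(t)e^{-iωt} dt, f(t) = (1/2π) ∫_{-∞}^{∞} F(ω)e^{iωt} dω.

F(ω) = \frac{10 \pi \left(13 \left|{\omega}\right| + 2\right) e^{- \frac{13 \left|{\omega}\right|}{2}}}{2197}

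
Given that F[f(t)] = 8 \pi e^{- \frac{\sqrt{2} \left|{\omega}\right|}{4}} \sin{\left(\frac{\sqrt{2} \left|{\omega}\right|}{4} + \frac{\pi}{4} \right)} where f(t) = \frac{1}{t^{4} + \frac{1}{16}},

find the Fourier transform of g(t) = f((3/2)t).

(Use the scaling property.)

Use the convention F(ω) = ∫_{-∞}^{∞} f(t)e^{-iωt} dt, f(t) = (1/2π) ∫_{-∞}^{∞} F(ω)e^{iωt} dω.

F[g](ω) = \frac{16 \pi e^{- \frac{\sqrt{2} \left|{\omega}\right|}{6}} \sin{\left(\frac{\sqrt{2} \left|{\omega}\right|}{6} + \frac{\pi}{4} \right)}}{3}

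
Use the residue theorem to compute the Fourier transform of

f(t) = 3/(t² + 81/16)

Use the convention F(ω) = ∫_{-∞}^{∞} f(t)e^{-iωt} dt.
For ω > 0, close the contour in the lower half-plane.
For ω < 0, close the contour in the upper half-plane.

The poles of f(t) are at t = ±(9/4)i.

Let g(z) = f(z)e^{-iωz}; for large |z| the factor e^{-iωz} decays in the lower half-plane when ω > 0 and in the upper half-plane when ω < 0.

Case ω > 0 (lower half-plane, clockwise contour ⇒ F(ω) = -2πi·ΣRes):
  Res_{z = - \frac{9 i}{4}} g(z) = \frac{2 i e^{- \frac{9 \omega}{4}}}{3}
  F(ω) = -2πi·ΣRes = \frac{4 \pi e^{- \frac{9 \omega}{4}}}{3}

Case ω < 0 (upper half-plane, counterclockwise contour ⇒ F(ω) = +2πi·ΣRes):
  Res_{z = \frac{9 i}{4}} g(z) = - \frac{2 i e^{\frac{9 \omega}{4}}}{3}
  F(ω) = 2πi·ΣRes = \frac{4 \pi e^{\frac{9 \omega}{4}}}{3}

Both cases combine into a single formula in |ω|:

F(ω) = \frac{4 \pi e^{- \frac{9 \left|{\omega}\right|}{4}}}{3}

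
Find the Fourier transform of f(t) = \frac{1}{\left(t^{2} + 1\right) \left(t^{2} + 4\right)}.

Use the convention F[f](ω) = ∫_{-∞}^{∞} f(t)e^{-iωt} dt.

F(ω) = \frac{\pi \left(2 e^{\left|{\omega}\right|} - 1\right) e^{- 2 \left|{\omega}\right|}}{6}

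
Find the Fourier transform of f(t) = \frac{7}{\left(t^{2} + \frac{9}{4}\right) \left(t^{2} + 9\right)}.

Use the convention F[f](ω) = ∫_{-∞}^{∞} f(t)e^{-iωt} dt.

F(ω) = - \frac{28 \pi e^{- 3 \left|{\omega}\right|}}{81} + \frac{56 \pi e^{- \frac{3 \left|{\omega}\right|}{2}}}{81}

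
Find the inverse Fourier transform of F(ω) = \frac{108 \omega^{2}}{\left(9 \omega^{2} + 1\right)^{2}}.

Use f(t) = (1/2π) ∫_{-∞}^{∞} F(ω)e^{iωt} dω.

f(t) = \left(1 - \frac{\left|{t}\right|}{3}\right) e^{- \frac{\left|{t}\right|}{3}}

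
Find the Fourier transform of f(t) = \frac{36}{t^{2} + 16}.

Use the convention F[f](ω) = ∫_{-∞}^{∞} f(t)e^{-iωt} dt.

F(ω) = 9 \pi e^{- 4 \left|{\omega}\right|}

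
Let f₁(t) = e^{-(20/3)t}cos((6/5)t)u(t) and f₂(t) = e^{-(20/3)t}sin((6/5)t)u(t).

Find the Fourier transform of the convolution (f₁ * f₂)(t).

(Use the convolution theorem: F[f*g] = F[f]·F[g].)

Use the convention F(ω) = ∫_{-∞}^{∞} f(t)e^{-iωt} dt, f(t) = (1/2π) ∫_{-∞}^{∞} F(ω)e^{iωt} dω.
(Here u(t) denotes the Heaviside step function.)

F[f₁*f₂](ω) = \frac{20250 \left(3 i \omega + 20\right)}{\left(25 \left(3 i \omega + 20\right)^{2} + 324\right)^{2}}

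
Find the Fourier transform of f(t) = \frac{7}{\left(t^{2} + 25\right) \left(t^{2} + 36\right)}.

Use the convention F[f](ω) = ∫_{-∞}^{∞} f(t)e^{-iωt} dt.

F(ω) = \frac{7 \pi \left(6 e^{\left|{\omega}\right|} - 5\right) e^{- 6 \left|{\omega}\right|}}{330}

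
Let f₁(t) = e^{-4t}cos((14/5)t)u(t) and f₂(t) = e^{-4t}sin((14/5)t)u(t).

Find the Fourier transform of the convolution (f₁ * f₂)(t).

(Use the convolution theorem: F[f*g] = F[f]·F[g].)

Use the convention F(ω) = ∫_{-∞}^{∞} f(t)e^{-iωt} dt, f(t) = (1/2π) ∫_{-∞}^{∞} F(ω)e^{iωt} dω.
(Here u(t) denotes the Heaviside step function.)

F[f₁*f₂](ω) = \frac{1750 \left(i \omega + 4\right)}{\left(25 \left(i \omega + 4\right)^{2} + 196\right)^{2}}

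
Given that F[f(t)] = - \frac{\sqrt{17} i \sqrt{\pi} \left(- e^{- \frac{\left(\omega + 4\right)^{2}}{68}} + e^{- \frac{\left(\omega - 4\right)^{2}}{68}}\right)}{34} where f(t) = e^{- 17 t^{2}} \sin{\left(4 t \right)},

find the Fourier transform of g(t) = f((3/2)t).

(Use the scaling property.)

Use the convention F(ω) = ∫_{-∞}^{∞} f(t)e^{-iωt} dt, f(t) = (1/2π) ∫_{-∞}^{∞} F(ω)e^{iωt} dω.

F[g](ω) = \frac{\sqrt{17} i \sqrt{\pi} \left(1 - e^{\frac{8 \omega}{51}}\right) e^{- \frac{\omega^{2}}{153} - \frac{4 \omega}{51} - \frac{4}{17}}}{51}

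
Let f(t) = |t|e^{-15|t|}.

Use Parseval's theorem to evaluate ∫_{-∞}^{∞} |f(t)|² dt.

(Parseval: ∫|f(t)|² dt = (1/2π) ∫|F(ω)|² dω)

∫|f(t)|² dt = \frac{1}{6750}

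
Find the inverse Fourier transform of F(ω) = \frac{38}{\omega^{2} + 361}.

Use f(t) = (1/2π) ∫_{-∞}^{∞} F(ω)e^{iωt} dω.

f(t) = e^{- 19 \left|{t}\right|}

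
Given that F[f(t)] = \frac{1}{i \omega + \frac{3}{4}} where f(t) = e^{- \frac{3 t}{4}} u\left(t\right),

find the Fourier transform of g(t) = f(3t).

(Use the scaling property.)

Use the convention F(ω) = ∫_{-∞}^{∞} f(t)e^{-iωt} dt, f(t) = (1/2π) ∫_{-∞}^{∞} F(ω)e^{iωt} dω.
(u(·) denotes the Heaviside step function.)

F[g](ω) = \frac{4}{4 i \omega + 9}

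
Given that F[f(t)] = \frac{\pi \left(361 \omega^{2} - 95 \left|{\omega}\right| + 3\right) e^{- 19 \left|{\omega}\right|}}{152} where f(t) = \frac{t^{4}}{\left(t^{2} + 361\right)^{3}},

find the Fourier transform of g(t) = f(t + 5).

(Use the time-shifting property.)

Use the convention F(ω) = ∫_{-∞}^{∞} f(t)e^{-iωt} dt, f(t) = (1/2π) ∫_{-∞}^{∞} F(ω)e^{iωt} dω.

F[g](ω) = \frac{\pi \left(361 \omega^{2} - 95 \left|{\omega}\right| + 3\right) e^{5 i \omega - 19 \left|{\omega}\right|}}{152}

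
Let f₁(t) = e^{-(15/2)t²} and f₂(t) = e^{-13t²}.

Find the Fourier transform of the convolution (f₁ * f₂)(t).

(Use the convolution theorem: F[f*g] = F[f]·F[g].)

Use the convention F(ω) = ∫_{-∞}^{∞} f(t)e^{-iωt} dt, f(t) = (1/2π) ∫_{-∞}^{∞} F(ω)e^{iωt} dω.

F[f₁*f₂](ω) = \frac{\sqrt{390} \pi e^{- \frac{41 \omega^{2}}{780}}}{195}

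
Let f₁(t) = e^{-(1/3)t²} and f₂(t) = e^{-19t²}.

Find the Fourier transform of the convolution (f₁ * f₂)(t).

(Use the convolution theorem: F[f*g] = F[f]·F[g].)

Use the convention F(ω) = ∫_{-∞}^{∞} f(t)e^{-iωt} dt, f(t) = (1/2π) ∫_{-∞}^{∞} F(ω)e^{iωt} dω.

F[f₁*f₂](ω) = \frac{\sqrt{57} \pi e^{- \frac{29 \omega^{2}}{38}}}{19}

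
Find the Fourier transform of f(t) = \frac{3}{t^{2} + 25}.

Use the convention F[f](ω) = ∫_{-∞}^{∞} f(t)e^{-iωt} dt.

F(ω) = \frac{3 \pi e^{- 5 \left|{\omega}\right|}}{5}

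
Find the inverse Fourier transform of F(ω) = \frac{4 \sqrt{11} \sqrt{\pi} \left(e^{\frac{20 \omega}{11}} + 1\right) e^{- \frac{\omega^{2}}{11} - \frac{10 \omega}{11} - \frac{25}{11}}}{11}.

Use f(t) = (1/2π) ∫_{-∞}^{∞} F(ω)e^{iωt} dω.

f(t) = 4 e^{- \frac{11 t^{2}}{4}} \cos{\left(5 t \right)}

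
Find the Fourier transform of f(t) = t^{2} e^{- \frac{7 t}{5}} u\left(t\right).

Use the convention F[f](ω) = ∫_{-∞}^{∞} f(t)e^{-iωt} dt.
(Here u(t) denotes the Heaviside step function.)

F(ω) = \frac{250}{\left(5 i \omega + 7\right)^{3}}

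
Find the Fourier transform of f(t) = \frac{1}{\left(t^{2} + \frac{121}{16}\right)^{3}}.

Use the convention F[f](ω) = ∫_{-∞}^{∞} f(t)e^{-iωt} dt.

F(ω) = \frac{8 \pi \left(121 \omega^{2} + 132 \left|{\omega}\right| + 48\right) e^{- \frac{11 \left|{\omega}\right|}{4}}}{161051}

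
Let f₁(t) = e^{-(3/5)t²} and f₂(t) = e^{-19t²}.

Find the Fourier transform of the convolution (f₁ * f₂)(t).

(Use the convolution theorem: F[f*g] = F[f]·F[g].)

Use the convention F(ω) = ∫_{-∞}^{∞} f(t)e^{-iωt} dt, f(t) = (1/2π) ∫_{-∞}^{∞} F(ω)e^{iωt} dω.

F[f₁*f₂](ω) = \frac{\sqrt{285} \pi e^{- \frac{49 \omega^{2}}{114}}}{57}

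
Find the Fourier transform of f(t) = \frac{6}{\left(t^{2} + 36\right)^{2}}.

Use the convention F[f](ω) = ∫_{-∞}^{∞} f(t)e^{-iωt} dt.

F(ω) = \frac{\pi \left(6 \left|{\omega}\right| + 1\right) e^{- 6 \left|{\omega}\right|}}{72}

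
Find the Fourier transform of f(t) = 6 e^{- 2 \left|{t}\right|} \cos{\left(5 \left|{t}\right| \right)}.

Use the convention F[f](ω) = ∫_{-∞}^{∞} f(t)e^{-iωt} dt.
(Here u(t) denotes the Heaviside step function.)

F(ω) = \frac{24 \left(\omega^{2} + 29\right)}{\omega^{4} - 42 \omega^{2} + 841}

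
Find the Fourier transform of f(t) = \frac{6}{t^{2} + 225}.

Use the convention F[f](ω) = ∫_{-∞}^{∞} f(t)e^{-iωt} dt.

F(ω) = \frac{2 \pi e^{- 15 \left|{\omega}\right|}}{5}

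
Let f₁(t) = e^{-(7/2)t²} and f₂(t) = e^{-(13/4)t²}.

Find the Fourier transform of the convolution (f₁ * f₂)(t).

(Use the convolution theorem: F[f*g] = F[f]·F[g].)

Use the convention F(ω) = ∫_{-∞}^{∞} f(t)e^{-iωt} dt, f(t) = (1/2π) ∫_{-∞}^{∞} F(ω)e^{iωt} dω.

F[f₁*f₂](ω) = \frac{2 \sqrt{182} \pi e^{- \frac{27 \omega^{2}}{182}}}{91}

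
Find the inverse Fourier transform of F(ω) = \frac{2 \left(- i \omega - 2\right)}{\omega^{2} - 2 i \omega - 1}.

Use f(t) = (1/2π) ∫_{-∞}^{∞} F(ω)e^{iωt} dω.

f(t) = 2 \left(t + 1\right) e^{- t} u\left(t\right)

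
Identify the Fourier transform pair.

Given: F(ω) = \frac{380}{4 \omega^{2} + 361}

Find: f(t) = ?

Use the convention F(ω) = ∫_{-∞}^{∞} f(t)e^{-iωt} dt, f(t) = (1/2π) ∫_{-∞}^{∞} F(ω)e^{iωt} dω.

f(t) = 5 e^{- \frac{19 \left|{t}\right|}{2}}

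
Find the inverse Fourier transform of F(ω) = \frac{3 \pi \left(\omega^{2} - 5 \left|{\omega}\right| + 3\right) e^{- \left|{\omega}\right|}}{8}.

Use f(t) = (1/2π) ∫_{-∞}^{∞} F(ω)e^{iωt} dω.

f(t) = \frac{3 t^{4}}{\left(t^{2} + 1\right)^{3}}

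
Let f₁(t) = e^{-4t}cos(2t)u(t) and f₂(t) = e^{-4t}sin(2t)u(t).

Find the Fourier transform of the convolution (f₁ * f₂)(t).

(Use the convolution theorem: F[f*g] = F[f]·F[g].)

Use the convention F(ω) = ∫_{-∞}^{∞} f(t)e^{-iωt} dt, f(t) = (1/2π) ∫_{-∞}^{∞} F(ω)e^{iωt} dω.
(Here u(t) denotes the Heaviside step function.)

F[f₁*f₂](ω) = \frac{2 \left(i \omega + 4\right)}{\left(\left(i \omega + 4\right)^{2} + 4\right)^{2}}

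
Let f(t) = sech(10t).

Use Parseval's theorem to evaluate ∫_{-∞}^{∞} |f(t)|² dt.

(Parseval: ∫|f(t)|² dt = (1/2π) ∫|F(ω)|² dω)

∫|f(t)|² dt = \frac{1}{5}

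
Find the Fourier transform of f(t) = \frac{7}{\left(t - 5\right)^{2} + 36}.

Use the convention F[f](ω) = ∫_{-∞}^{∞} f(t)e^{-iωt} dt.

F(ω) = \frac{7 \pi e^{- 5 i \omega - 6 \left|{\omega}\right|}}{6}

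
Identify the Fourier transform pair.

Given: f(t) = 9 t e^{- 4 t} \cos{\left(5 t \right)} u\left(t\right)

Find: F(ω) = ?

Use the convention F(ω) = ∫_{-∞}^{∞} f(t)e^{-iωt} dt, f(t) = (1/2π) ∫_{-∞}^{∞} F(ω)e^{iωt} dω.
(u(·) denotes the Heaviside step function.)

F(ω) = \frac{9 \left(\left(i \omega + 4\right)^{2} - 25\right)}{\left(\left(i \omega + 4\right)^{2} + 25\right)^{2}}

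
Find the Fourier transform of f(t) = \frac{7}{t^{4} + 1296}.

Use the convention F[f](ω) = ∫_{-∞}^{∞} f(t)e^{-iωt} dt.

F(ω) = \frac{7 \pi e^{- 3 \sqrt{2} \left|{\omega}\right|} \sin{\left(3 \sqrt{2} \left|{\omega}\right| + \frac{\pi}{4} \right)}}{216}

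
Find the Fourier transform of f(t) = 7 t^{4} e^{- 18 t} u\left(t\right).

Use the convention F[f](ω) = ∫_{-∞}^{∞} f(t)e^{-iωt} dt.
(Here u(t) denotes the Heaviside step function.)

F(ω) = \frac{168}{\left(i \omega + 18\right)^{5}}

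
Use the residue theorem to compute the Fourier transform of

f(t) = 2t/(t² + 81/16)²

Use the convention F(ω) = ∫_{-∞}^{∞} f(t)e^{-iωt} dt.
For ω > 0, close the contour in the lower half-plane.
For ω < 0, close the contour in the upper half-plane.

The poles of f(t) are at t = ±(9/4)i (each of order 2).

Let g(z) = f(z)e^{-iωz}; for large |z| the factor e^{-iωz} decays in the lower half-plane when ω > 0 and in the upper half-plane when ω < 0.

Case ω > 0 (lower half-plane, clockwise contour ⇒ F(ω) = -2πi·ΣRes):
  Res_{z = - \frac{9 i}{4}} g(z) = \frac{2 \omega e^{- \frac{9 \omega}{4}}}{9} (pole of order 2)
  F(ω) = -2πi·ΣRes = - \frac{4 i \pi \omega e^{- \frac{9 \omega}{4}}}{9}

Case ω < 0 (upper half-plane, counterclockwise contour ⇒ F(ω) = +2πi·ΣRes):
  Res_{z = \frac{9 i}{4}} g(z) = - \frac{2 \omega e^{\frac{9 \omega}{4}}}{9} (pole of order 2)
  F(ω) = 2πi·ΣRes = - \frac{4 i \pi \omega e^{\frac{9 \omega}{4}}}{9}

Both cases combine into a single formula in |ω|:

F(ω) = - \frac{4 i \pi \omega e^{- \frac{9 \left|{\omega}\right|}{4}}}{9}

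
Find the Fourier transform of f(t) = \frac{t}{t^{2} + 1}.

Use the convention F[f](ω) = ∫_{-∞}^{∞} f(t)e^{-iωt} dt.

F(ω) = - i \pi e^{- \left|{\omega}\right|} \operatorname{sign}{\left(\omega \right)}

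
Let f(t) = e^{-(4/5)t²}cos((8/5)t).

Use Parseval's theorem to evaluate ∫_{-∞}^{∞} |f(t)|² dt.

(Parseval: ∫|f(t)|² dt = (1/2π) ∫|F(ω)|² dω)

∫|f(t)|² dt = \frac{\sqrt{10} \sqrt{\pi} \left(1 + e^{\frac{8}{5}}\right)}{8 e^{\frac{8}{5}}}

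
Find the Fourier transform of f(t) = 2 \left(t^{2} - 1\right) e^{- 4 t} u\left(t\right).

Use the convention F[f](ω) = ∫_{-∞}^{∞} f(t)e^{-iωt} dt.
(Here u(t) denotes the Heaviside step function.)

F(ω) = \frac{2 \left(2 i \omega - \left(i \omega + 4\right)^{3} + 8\right)}{\left(i \omega + 4\right)^{4}}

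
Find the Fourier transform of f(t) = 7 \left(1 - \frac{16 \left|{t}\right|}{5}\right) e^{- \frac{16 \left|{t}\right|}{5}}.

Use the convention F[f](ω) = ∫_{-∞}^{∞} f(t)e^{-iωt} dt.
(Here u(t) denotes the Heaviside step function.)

F(ω) = \frac{56000 \omega^{2}}{\left(25 \omega^{2} + 256\right)^{2}}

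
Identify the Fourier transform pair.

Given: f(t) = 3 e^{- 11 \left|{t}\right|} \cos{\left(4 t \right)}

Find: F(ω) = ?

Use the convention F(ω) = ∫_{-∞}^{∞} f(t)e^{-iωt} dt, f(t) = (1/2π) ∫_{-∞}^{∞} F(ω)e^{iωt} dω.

F(ω) = \frac{66 \left(\omega^{2} + 137\right)}{\omega^{4} + 210 \omega^{2} + 18769}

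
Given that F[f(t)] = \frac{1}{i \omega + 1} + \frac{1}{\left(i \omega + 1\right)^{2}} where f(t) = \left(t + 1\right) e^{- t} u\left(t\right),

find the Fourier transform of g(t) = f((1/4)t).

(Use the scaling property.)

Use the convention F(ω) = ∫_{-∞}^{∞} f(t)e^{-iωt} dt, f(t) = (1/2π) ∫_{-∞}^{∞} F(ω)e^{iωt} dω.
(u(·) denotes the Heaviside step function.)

F[g](ω) = \frac{8 \left(- 2 i \omega - 1\right)}{16 \omega^{2} - 8 i \omega - 1}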